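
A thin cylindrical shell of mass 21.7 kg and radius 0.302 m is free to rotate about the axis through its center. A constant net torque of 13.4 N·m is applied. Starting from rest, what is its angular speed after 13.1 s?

I = MR² = (21.7)(0.302)² = 1.979 kg·m².
α = τ/I = 13.4/1.979 = 6.771 rad/s².
ω = ω₀ + αt = 0 + (6.771)(13.1) = 88.70 rad/s.

ω ≈ 88.7 rad/s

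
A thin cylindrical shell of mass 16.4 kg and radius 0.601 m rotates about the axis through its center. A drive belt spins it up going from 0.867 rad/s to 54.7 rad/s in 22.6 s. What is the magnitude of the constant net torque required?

τ ≈ 14.1 N·m

I = MR² = (16.4)(0.601)² = 5.924 kg·m².
α = Δω/Δt = (54.7 − 0.867)/22.6 = 2.382 rad/s².
τ = Iα = (5.924)(2.382) = 14.11 N·m.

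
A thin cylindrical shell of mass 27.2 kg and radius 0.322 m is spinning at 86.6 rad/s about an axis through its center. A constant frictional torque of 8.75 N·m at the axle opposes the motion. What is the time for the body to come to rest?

I = MR² = (27.2)(0.322)² = 2.820 kg·m².
The net torque has magnitude 8.75 N·m, opposing ω.
|α| = τ/I = 8.750/2.820 = 3.103 rad/s² (deceleration).
0 = ω₀ − |α|t ⇒ t = ω₀/|α| = 86.6/3.103 = 27.91 s.

t ≈ 27.9 s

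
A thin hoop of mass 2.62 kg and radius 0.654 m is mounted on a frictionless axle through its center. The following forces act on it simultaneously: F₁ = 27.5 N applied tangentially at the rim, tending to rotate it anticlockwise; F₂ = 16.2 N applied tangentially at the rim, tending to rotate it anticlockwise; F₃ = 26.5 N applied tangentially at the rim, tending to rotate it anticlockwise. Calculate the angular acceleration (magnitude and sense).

I = MR² = (2.62)(0.654)² = 1.121 kg·m².
Taking anticlockwise as positive: τ₁ = +(27.5)(0.654) = +17.98 N·m; τ₂ = +(16.2)(0.654) = +10.59 N·m; τ₃ = +(26.5)(0.654) = +17.33 N·m.
Net torque τ = 45.91 N·m.
α = τ/I = 45.91/1.121 = 40.97 rad/s².

α ≈ 41.0 rad/s², anticlockwise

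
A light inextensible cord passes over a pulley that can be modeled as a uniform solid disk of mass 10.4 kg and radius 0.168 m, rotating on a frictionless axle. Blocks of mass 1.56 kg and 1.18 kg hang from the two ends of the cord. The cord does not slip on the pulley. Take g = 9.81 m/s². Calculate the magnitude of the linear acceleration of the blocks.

a ≈ 0.469 m/s²

I = ½MR² = (1/2)(10.4)(0.168)² = 0.1468 kg·m².
Heavier block: m₁g − T₁ = m₁a. Lighter block: T₂ − m₂g = m₂a.
Pulley: (T₁ − T₂)R = Iα = I(a/R), so T₁ − T₂ = (I/R²)a = (1/2)M_p a = 5.200·a.
Adding the three: (m₁ − m₂)g = (m₁ + m₂ + 5.200)a, so a = (1.56 − 1.18)(9.81)/(1.56 + 1.18 + 5.200) = 0.4695 m/s².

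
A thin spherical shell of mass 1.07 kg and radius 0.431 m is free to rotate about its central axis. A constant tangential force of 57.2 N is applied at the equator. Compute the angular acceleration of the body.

I = (2/3)MR² = (2/3)(1.07)(0.431)² = 0.1325 kg·m².
τ = F R = (57.2)(0.431) = 24.65 N·m.
Newton's second law for rotation, τ = Iα, gives α = τ/I = 24.65/0.1325 = 186.0 rad/s².

α ≈ 186 rad/s²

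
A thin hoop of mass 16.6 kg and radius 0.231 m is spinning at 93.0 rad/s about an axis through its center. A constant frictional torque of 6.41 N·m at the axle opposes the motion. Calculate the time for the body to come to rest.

I = MR² = (16.6)(0.231)² = 0.8858 kg·m².
The net torque has magnitude 6.41 N·m, opposing ω.
|α| = τ/I = 6.410/0.8858 = 7.236 rad/s² (deceleration).
0 = ω₀ − |α|t ⇒ t = ω₀/|α| = 93.0/7.236 = 12.85 s.

t ≈ 12.9 s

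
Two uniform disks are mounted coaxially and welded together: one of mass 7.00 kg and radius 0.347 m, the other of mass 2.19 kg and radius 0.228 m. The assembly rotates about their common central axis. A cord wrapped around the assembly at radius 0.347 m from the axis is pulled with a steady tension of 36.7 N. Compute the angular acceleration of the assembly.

I = ½M₁R₁² + ½M₂R₂² = ½(7.00)(0.347)² + ½(2.19)(0.228)² = 0.4784 kg·m².
τ = F r = (36.7)(0.347) = 12.73 N·m.
α = τ/I = 12.73/0.4784 = 26.62 rad/s².

α ≈ 26.6 rad/s²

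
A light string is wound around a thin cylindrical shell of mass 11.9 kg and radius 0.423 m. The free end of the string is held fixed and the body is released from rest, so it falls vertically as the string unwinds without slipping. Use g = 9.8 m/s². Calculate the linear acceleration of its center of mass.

a ≈ 4.90 m/s²

Translation: Mg − T = Ma. Rotation about the center: TR = Iα with I = MR².
With a = αR: T = (I/R²)a = M a, so Mg = (1 + 1.000)Ma.
a = g/(1 + 1.000) = 9.8/2.000 = 4.900 m/s².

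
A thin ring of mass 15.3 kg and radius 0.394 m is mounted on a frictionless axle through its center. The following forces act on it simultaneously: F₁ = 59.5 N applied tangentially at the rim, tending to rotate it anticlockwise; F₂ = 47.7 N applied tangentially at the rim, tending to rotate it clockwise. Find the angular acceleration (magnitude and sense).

I = MR² = (15.3)(0.394)² = 2.375 kg·m².
Taking anticlockwise as positive: τ₁ = +(59.5)(0.394) = +23.44 N·m; τ₂ = −(47.7)(0.394) = −18.79 N·m.
Net torque τ = 4.649 N·m.
α = τ/I = 4.649/2.375 = 1.957 rad/s².

α ≈ 1.96 rad/s², anticlockwise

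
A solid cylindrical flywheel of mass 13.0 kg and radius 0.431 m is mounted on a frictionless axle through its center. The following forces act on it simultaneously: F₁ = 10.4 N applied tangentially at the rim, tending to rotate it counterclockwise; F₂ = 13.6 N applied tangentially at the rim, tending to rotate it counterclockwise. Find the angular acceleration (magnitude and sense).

I = ½MR² = (1/2)(13.0)(0.431)² = 1.207 kg·m².
Taking counterclockwise as positive: τ₁ = +(10.4)(0.431) = +4.482 N·m; τ₂ = +(13.6)(0.431) = +5.862 N·m.
Net torque τ = 10.34 N·m.
α = τ/I = 10.34/1.207 = 8.567 rad/s².

α ≈ 8.57 rad/s², counterclockwise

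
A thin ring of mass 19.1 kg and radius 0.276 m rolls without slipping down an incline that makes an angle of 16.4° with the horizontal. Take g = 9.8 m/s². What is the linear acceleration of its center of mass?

Translation along the incline: Mg sinθ − f = Ma.
Rotation about the center: fR = Iα with I = MR². No-slip gives a = αR, so f = (I/R²)a = M a.
Substituting: Mg sinθ = (1 + 1.000)Ma, so a = g sinθ/(1 + 1.000) = (9.8) sin 16.4° / 2.000 = 1.383 m/s².

a ≈ 1.38 m/s²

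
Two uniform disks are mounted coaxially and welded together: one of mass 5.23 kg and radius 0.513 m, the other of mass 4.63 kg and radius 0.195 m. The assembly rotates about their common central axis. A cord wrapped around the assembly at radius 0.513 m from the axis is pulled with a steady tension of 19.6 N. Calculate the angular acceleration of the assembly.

I = ½M₁R₁² + ½M₂R₂² = ½(5.23)(0.513)² + ½(4.63)(0.195)² = 0.7762 kg·m².
τ = F r = (19.6)(0.513) = 10.05 N·m.
α = τ/I = 10.05/0.7762 = 12.95 rad/s².

α ≈ 13.0 rad/s²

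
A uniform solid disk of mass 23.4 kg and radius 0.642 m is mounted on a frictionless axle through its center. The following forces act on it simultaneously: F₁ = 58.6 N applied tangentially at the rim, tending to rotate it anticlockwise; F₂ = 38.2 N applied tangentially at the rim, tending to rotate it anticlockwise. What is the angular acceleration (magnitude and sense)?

α ≈ 12.9 rad/s², anticlockwise

I = ½MR² = (1/2)(23.4)(0.642)² = 4.822 kg·m².
Taking anticlockwise as positive: τ₁ = +(58.6)(0.642) = +37.62 N·m; τ₂ = +(38.2)(0.642) = +24.52 N·m.
Net torque τ = 62.15 N·m.
α = τ/I = 62.15/4.822 = 12.89 rad/s².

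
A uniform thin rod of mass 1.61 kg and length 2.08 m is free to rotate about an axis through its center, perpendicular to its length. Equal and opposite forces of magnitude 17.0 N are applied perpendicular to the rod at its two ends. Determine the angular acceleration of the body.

α ≈ 60.9 rad/s²

I = (1/12)ML² = (1/12)(1.61)(2.08)² = 0.5805 kg·m².
The couple gives τ = F·(L/2) + F·(L/2) = F L = (17.0)(2.08) = 35.36 N·m.
Newton's second law for rotation, τ = Iα, gives α = τ/I = 35.36/0.5805 = 60.92 rad/s².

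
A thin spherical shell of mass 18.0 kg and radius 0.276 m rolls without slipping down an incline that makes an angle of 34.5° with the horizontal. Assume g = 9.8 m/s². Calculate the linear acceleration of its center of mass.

Translation along the incline: Mg sinθ − f = Ma.
Rotation about the center: fR = Iα with I = (2/3)MR². No-slip gives a = αR, so f = (I/R²)a = (2/3)M a.
Substituting: Mg sinθ = (1 + 0.6667)Ma, so a = g sinθ/(1 + 0.6667) = (9.8) sin 34.5° / 1.667 = 3.330 m/s².

a ≈ 3.33 m/s²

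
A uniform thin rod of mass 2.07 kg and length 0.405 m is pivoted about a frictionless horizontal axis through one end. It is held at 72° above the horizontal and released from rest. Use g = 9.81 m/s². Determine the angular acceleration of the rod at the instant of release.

α ≈ 11.2 rad/s²

About the pivot, I = (1/3)ML² = (1/3)(2.07)(0.405)² = 0.1132 kg·m².
The weight acts at the center, a distance L/2 = 0.2025 m from the pivot; τ = Mg(L/2) cos 72° = 1.271 N·m.
α = τ/I = 1.271/0.1132 = 11.23 rad/s².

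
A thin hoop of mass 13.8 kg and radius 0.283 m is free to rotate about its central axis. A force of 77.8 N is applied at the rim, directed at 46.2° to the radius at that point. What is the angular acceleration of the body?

I = MR² = (13.8)(0.283)² = 1.105 kg·m².
Only the tangential component produces torque: τ = F R sinθ = (77.8)(0.283) sin 46.2° = 15.89 N·m.
From τ = Iα: α = 15.89/1.105 = 14.38 rad/s².

α ≈ 14.4 rad/s²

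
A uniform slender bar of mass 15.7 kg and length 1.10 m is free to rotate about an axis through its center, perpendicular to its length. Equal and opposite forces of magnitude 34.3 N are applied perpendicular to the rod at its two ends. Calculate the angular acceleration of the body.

I = (1/12)ML² = (1/12)(15.7)(1.10)² = 1.583 kg·m².
The couple gives τ = F·(L/2) + F·(L/2) = F L = (34.3)(1.10) = 37.73 N·m.
Newton's second law for rotation, τ = Iα, gives α = τ/I = 37.73/1.583 = 23.83 rad/s².

α ≈ 23.8 rad/s²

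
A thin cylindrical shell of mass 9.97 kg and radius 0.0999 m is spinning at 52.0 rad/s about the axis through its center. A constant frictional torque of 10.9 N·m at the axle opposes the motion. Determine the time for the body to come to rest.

I = MR² = (9.97)(0.0999)² = 0.09950 kg·m².
The net torque has magnitude 10.9 N·m, opposing ω.
|α| = τ/I = 10.90/0.09950 = 109.5 rad/s² (deceleration).
0 = ω₀ − |α|t ⇒ t = ω₀/|α| = 52.0/109.5 = 0.4747 s.

t ≈ 0.475 s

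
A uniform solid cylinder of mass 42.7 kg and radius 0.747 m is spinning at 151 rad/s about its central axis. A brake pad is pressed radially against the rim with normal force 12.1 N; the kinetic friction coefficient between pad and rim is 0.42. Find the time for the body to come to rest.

t ≈ 474 s

I = ½MR² = (1/2)(42.7)(0.747)² = 11.91 kg·m².
Friction force f = μN = (0.42)(12.1) = 5.082 N at the rim; torque magnitude τ = fR = 3.796 N·m, opposing ω.
|α| = τ/I = 3.796/11.91 = 0.3187 rad/s² (deceleration).
0 = ω₀ − |α|t ⇒ t = ω₀/|α| = 151/0.3187 = 473.9 s.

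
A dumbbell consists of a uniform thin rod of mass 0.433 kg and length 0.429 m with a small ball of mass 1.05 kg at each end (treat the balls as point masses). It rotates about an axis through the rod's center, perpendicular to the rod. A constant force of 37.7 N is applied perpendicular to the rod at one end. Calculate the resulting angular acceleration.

I_rod = (1/12)ML² = (1/12)(0.433)(0.429)² = 0.006641 kg·m².
I_balls = 2·m·(L/2)² = 2(1.05)(0.2145)² = 0.09662 kg·m².
Total I = 0.1033 kg·m².
τ = F·(L/2) = (37.7)(0.214) = 8.087 N·m.
α = τ/I = 8.087/0.1033 = 78.31 rad/s².

α ≈ 78.3 rad/s²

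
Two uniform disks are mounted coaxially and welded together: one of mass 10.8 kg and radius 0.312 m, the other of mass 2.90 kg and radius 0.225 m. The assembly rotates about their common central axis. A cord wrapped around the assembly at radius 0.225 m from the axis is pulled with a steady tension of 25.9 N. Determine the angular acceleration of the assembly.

I = ½M₁R₁² + ½M₂R₂² = ½(10.8)(0.312)² + ½(2.90)(0.225)² = 0.5991 kg·m².
τ = F r = (25.9)(0.225) = 5.827 N·m.
α = τ/I = 5.827/0.5991 = 9.728 rad/s².

α ≈ 9.73 rad/s²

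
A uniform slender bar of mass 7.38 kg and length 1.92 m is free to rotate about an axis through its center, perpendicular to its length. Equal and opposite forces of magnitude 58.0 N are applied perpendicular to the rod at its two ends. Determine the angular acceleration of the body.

I = (1/12)ML² = (1/12)(7.38)(1.92)² = 2.267 kg·m².
The couple gives τ = F·(L/2) + F·(L/2) = F L = (58.0)(1.92) = 111.4 N·m.
From τ = Iα: α = 111.4/2.267 = 49.12 rad/s².

α ≈ 49.1 rad/s²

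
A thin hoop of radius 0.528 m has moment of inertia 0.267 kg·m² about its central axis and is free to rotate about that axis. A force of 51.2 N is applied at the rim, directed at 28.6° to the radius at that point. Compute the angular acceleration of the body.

α ≈ 48.5 rad/s²

Only the tangential component produces torque: τ = F R sinθ = (51.2)(0.528) sin 28.6° = 12.94 N·m.
Newton's second law for rotation, τ = Iα, gives α = τ/I = 12.94/0.2670 = 48.47 rad/s².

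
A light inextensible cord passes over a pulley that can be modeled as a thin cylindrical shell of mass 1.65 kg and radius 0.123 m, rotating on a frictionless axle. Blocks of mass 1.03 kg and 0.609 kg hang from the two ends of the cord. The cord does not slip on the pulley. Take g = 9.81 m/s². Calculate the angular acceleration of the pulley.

α ≈ 10.2 rad/s²

I = MR² = (1.65)(0.123)² = 0.02496 kg·m².
Heavier block: m₁g − T₁ = m₁a. Lighter block: T₂ − m₂g = m₂a.
Pulley: (T₁ − T₂)R = Iα = I(a/R), so T₁ − T₂ = (I/R²)a = 1·M_p a = 1.650·a.
Adding the three: (m₁ − m₂)g = (m₁ + m₂ + 1.650)a, so a = (1.03 − 0.609)(9.81)/(1.03 + 0.609 + 1.650) = 1.256 m/s².
α = a/R = 1.256/0.123 = 10.21 rad/s².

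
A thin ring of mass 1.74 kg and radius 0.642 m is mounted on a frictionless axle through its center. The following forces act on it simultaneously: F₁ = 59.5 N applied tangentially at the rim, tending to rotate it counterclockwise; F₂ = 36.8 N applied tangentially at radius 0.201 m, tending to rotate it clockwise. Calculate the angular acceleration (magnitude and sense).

I = MR² = (1.74)(0.642)² = 0.7172 kg·m².
Taking counterclockwise as positive: τ₁ = +(59.5)(0.642) = +38.20 N·m; τ₂ = −(36.8)(0.201) = −7.397 N·m.
Net torque τ = 30.80 N·m.
α = τ/I = 30.80/0.7172 = 42.95 rad/s².

α ≈ 42.9 rad/s², counterclockwise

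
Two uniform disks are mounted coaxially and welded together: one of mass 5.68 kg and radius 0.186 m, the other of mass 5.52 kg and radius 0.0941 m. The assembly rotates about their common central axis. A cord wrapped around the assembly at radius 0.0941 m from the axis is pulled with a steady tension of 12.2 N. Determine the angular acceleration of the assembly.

I = ½M₁R₁² + ½M₂R₂² = ½(5.68)(0.186)² + ½(5.52)(0.0941)² = 0.1227 kg·m².
τ = F r = (12.2)(0.0941) = 1.148 N·m.
α = τ/I = 1.148/0.1227 = 9.357 rad/s².

α ≈ 9.36 rad/s²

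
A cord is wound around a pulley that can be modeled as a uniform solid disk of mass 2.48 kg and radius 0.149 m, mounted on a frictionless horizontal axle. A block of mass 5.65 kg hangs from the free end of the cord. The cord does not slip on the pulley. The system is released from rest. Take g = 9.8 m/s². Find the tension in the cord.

T ≈ 9.96 N

I = ½MR² = (1/2)(2.48)(0.149)² = 0.02753 kg·m².
Block: mg − T = ma. Pulley: TR = Iα. No-slip: a = αR, so T = (I/R²)a = 1.240·a.
Then mg = (m + 1.240)a, so a = (5.65)(9.8)/(5.65 + 1.240) = 8.036 m/s².
T = 1.240·a = 9.965 N.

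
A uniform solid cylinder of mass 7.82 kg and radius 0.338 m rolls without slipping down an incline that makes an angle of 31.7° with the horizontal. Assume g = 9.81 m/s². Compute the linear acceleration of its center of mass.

a ≈ 3.44 m/s²

Translation along the incline: Mg sinθ − f = Ma.
Rotation about the center: fR = Iα with I = ½MR². No-slip gives a = αR, so f = (I/R²)a = (1/2)M a.
Substituting: Mg sinθ = (1 + 0.5000)Ma, so a = g sinθ/(1 + 0.5000) = (9.81) sin 31.7° / 1.500 = 3.437 m/s².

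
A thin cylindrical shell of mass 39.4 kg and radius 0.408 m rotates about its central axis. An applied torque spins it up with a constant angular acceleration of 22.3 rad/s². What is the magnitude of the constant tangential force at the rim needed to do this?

F ≈ 358 N

I = MR² = (39.4)(0.408)² = 6.559 kg·m².
The required torque is τ = Iα = (6.559)(22.30) = 146.3 N·m.
A tangential force at the rim gives τ = FR, so F = τ/R = 146.3/0.408 = 358.5 N.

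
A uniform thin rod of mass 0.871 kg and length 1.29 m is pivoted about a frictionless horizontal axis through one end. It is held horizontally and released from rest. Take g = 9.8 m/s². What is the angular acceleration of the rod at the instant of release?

About the pivot, I = (1/3)ML² = (1/3)(0.871)(1.29)² = 0.4831 kg·m².
The weight acts at the center, a distance L/2 = 0.6450 m from the pivot; τ = Mg(L/2) = 5.506 N·m.
α = τ/I = 5.506/0.4831 = 11.40 rad/s².
(Equivalently α = (3g/(2L)) = 11.40 rad/s².)

α ≈ 11.4 rad/s²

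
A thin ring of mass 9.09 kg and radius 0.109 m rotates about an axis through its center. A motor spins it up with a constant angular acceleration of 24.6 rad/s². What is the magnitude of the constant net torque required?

τ ≈ 2.66 N·m

I = MR² = (9.09)(0.109)² = 0.1080 kg·m².
τ = Iα = (0.1080)(24.60) = 2.657 N·m.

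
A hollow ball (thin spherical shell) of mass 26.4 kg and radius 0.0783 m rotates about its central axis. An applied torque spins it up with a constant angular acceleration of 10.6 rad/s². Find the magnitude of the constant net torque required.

I = (2/3)MR² = (2/3)(26.4)(0.0783)² = 0.1079 kg·m².
τ = Iα = (0.1079)(10.60) = 1.144 N·m.

τ ≈ 1.14 N·m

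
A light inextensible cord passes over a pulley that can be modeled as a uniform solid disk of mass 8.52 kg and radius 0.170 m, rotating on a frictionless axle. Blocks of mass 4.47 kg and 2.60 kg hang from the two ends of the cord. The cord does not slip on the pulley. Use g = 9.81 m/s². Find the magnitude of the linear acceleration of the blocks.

I = ½MR² = (1/2)(8.52)(0.170)² = 0.1231 kg·m².
Heavier block: m₁g − T₁ = m₁a. Lighter block: T₂ − m₂g = m₂a.
Pulley: (T₁ − T₂)R = Iα = I(a/R), so T₁ − T₂ = (I/R²)a = (1/2)M_p a = 4.260·a.
Adding the three: (m₁ − m₂)g = (m₁ + m₂ + 4.260)a, so a = (4.47 − 2.60)(9.81)/(4.47 + 2.60 + 4.260) = 1.619 m/s².

a ≈ 1.62 m/s²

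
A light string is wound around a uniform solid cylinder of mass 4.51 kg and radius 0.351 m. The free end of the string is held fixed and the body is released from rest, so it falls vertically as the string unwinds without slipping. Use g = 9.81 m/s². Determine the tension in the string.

Translation: Mg − T = Ma. Rotation about the center: TR = Iα with I = ½MR².
With a = αR: T = (I/R²)a = (1/2)M a, so Mg = (1 + 0.5000)Ma.
a = g/(1 + 0.5000) = 9.81/1.500 = 6.540 m/s².
T = 0.5000·M·a = (0.5000)(4.51)(6.540) = 14.75 N.

T ≈ 14.7 N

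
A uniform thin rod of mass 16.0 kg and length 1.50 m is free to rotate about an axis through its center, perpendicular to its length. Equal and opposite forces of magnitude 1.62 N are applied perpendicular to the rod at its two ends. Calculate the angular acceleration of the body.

I = (1/12)ML² = (1/12)(16.0)(1.50)² = 3.000 kg·m².
The couple gives τ = F·(L/2) + F·(L/2) = F L = (1.62)(1.50) = 2.430 N·m.
Newton's second law for rotation, τ = Iα, gives α = τ/I = 2.430/3.000 = 0.8100 rad/s².

α ≈ 0.810 rad/s²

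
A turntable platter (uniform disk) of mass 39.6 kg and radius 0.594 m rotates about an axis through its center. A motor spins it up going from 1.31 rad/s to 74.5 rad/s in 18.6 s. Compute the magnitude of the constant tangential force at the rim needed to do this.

F ≈ 46.3 N

I = ½MR² = (1/2)(39.6)(0.594)² = 6.986 kg·m².
α = Δω/Δt = (74.5 − 1.31)/18.6 = 3.935 rad/s².
The required torque is τ = Iα = (6.986)(3.935) = 27.49 N·m.
A tangential force at the rim gives τ = FR, so F = τ/R = 27.49/0.594 = 46.28 N.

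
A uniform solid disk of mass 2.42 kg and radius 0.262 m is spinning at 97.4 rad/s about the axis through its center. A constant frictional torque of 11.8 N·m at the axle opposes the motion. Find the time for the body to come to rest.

t ≈ 0.686 s

I = ½MR² = (1/2)(2.42)(0.262)² = 0.08306 kg·m².
The net torque has magnitude 11.8 N·m, opposing ω.
|α| = τ/I = 11.80/0.08306 = 142.1 rad/s² (deceleration).
0 = ω₀ − |α|t ⇒ t = ω₀/|α| = 97.4/142.1 = 0.6856 s.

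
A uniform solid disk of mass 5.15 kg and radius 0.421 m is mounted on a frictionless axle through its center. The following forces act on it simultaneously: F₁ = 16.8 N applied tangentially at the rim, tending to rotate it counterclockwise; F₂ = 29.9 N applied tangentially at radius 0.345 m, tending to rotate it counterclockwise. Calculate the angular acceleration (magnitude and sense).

I = ½MR² = (1/2)(5.15)(0.421)² = 0.4564 kg·m².
Taking counterclockwise as positive: τ₁ = +(16.8)(0.421) = +7.073 N·m; τ₂ = +(29.9)(0.345) = +10.32 N·m.
Net torque τ = 17.39 N·m.
α = τ/I = 17.39/0.4564 = 38.10 rad/s².

α ≈ 38.1 rad/s², counterclockwise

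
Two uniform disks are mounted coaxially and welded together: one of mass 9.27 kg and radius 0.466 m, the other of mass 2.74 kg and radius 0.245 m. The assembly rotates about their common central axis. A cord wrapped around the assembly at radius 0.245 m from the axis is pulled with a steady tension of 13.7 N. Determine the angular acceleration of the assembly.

I = ½M₁R₁² + ½M₂R₂² = ½(9.27)(0.466)² + ½(2.74)(0.245)² = 1.089 kg·m².
τ = F r = (13.7)(0.245) = 3.356 N·m.
α = τ/I = 3.356/1.089 = 3.083 rad/s².

α ≈ 3.08 rad/s²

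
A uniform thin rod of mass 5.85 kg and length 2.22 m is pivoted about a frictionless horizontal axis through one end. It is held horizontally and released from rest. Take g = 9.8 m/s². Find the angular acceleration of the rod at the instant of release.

α ≈ 6.62 rad/s²

About the pivot, I = (1/3)ML² = (1/3)(5.85)(2.22)² = 9.610 kg·m².
The weight acts at the center, a distance L/2 = 1.110 m from the pivot; τ = Mg(L/2) = 63.64 N·m.
α = τ/I = 63.64/9.610 = 6.622 rad/s².
(Equivalently α = (3g/(2L)) = 6.622 rad/s².)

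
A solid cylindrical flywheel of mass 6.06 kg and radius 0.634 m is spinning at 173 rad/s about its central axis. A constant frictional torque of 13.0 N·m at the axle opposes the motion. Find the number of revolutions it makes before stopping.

I = ½MR² = (1/2)(6.06)(0.634)² = 1.218 kg·m².
The net torque has magnitude 13.0 N·m, opposing ω.
|α| = τ/I = 13.00/1.218 = 10.67 rad/s² (deceleration).
ω² = ω₀² − 2|α|θ with ω = 0 ⇒ θ = ω₀²/(2|α|) = 1402 rad = 223.1 rev.

≈ 223 revolutions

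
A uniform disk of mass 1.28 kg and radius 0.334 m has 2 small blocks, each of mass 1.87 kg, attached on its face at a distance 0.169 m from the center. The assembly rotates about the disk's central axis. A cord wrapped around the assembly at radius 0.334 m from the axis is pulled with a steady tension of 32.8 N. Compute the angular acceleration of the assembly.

α ≈ 61.5 rad/s²

I_disk = ½MR² = ½(1.28)(0.334)² = 0.07140 kg·m².
I_blocks = 2·m·r² = 2(1.87)(0.169)² = 0.1068 kg·m².
Total I = 0.1782 kg·m².
τ = F r = (32.8)(0.334) = 10.96 N·m.
α = τ/I = 10.96/0.1782 = 61.47 rad/s².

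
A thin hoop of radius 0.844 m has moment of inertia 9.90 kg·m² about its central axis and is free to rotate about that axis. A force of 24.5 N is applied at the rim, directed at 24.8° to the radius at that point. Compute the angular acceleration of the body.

Only the tangential component produces torque: τ = F R sinθ = (24.5)(0.844) sin 24.8° = 8.673 N·m.
From τ = Iα: α = 8.673/9.900 = 0.8761 rad/s².

α ≈ 0.876 rad/s²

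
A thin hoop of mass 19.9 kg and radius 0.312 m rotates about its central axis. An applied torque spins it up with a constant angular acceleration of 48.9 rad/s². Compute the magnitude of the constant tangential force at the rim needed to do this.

I = MR² = (19.9)(0.312)² = 1.937 kg·m².
The required torque is τ = Iα = (1.937)(48.90) = 94.73 N·m.
A tangential force at the rim gives τ = FR, so F = τ/R = 94.73/0.312 = 303.6 N.

F ≈ 304 N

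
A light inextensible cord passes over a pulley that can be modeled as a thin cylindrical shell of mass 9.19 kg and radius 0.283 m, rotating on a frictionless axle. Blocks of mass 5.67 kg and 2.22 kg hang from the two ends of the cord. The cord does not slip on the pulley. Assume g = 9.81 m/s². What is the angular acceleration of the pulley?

I = MR² = (9.19)(0.283)² = 0.7360 kg·m².
Heavier block: m₁g − T₁ = m₁a. Lighter block: T₂ − m₂g = m₂a.
Pulley: (T₁ − T₂)R = Iα = I(a/R), so T₁ − T₂ = (I/R²)a = 1·M_p a = 9.190·a.
Adding the three: (m₁ − m₂)g = (m₁ + m₂ + 9.190)a, so a = (5.67 − 2.22)(9.81)/(5.67 + 2.22 + 9.190) = 1.982 m/s².
α = a/R = 1.982/0.283 = 7.002 rad/s².

α ≈ 7.00 rad/s²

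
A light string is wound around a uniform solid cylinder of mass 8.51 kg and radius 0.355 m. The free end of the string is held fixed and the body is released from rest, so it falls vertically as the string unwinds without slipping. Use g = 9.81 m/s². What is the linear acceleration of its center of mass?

Translation: Mg − T = Ma. Rotation about the center: TR = Iα with I = ½MR².
With a = αR: T = (I/R²)a = (1/2)M a, so Mg = (1 + 0.5000)Ma.
a = g/(1 + 0.5000) = 9.81/1.500 = 6.540 m/s².

a ≈ 6.54 m/s²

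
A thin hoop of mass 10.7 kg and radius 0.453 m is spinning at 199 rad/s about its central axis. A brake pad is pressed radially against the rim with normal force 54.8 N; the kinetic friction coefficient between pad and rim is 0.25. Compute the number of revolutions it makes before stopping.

≈ 1110 revolutions

I = MR² = (10.7)(0.453)² = 2.196 kg·m².
Friction force f = μN = (0.25)(54.8) = 13.70 N at the rim; torque magnitude τ = fR = 6.206 N·m, opposing ω.
|α| = τ/I = 6.206/2.196 = 2.826 rad/s² (deceleration).
ω² = ω₀² − 2|α|θ with ω = 0 ⇒ θ = ω₀²/(2|α|) = 7005 rad = 1115 rev.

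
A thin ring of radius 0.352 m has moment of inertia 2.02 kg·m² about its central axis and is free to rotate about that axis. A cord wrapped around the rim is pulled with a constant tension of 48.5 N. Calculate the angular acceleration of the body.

τ = F R = (48.5)(0.352) = 17.07 N·m.
Newton's second law for rotation, τ = Iα, gives α = τ/I = 17.07/2.020 = 8.451 rad/s².

α ≈ 8.45 rad/s²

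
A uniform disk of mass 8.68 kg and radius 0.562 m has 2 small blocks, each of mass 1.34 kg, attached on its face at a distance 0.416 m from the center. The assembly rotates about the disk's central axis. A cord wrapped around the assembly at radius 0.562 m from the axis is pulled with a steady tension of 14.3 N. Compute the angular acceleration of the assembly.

I_disk = ½MR² = ½(8.68)(0.562)² = 1.371 kg·m².
I_blocks = 2·m·r² = 2(1.34)(0.416)² = 0.4638 kg·m².
Total I = 1.835 kg·m².
τ = F r = (14.3)(0.562) = 8.037 N·m.
α = τ/I = 8.037/1.835 = 4.381 rad/s².

α ≈ 4.38 rad/s²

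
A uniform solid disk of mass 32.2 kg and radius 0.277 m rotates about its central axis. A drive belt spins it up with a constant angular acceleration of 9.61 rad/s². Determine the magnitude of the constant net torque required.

I = ½MR² = (1/2)(32.2)(0.277)² = 1.235 kg·m².
τ = Iα = (1.235)(9.610) = 11.87 N·m.

τ ≈ 11.9 N·m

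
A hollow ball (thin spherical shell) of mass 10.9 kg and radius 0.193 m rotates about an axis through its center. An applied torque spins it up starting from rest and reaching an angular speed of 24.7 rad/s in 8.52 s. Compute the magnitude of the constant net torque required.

I = (2/3)MR² = (2/3)(10.9)(0.193)² = 0.2707 kg·m².
α = Δω/Δt = (24.7 − 0)/8.52 = 2.899 rad/s².
τ = Iα = (0.2707)(2.899) = 0.7847 N·m.

τ ≈ 0.785 N·m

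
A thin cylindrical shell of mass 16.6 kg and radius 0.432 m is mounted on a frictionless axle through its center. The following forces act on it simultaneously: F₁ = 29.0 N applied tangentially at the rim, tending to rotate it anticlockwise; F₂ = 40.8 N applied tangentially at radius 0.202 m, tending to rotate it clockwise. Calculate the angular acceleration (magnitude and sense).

I = MR² = (16.6)(0.432)² = 3.098 kg·m².
Taking anticlockwise as positive: τ₁ = +(29.0)(0.432) = +12.53 N·m; τ₂ = −(40.8)(0.202) = −8.242 N·m.
Net torque τ = 4.286 N·m.
α = τ/I = 4.286/3.098 = 1.384 rad/s².

α ≈ 1.38 rad/s², anticlockwise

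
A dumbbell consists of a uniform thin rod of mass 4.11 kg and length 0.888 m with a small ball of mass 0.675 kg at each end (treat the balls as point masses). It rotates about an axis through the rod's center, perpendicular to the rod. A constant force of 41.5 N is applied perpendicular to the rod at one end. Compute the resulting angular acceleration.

I_rod = (1/12)ML² = (1/12)(4.11)(0.888)² = 0.2701 kg·m².
I_balls = 2·m·(L/2)² = 2(0.675)(0.4440)² = 0.2661 kg·m².
Total I = 0.5362 kg·m².
τ = F·(L/2) = (41.5)(0.444) = 18.43 N·m.
α = τ/I = 18.43/0.5362 = 34.36 rad/s².

α ≈ 34.4 rad/s²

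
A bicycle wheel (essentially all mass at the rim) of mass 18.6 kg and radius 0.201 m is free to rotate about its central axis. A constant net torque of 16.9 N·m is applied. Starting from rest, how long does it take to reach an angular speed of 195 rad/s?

I = MR² = (18.6)(0.201)² = 0.7515 kg·m².
α = τ/I = 16.9/0.7515 = 22.49 rad/s².
ω = αt ⇒ t = ω/α = 195/22.49 = 8.671 s.

t ≈ 8.67 s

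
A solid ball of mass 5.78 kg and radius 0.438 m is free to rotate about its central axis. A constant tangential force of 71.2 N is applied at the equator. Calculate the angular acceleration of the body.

I = (2/5)MR² = (2/5)(5.78)(0.438)² = 0.4435 kg·m².
τ = F R = (71.2)(0.438) = 31.19 N·m.
Newton's second law for rotation, τ = Iα, gives α = τ/I = 31.19/0.4435 = 70.31 rad/s².

α ≈ 70.3 rad/s²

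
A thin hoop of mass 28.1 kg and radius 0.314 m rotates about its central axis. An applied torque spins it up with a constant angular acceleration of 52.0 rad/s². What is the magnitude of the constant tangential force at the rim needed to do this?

I = MR² = (28.1)(0.314)² = 2.771 kg·m².
The required torque is τ = Iα = (2.771)(52.00) = 144.1 N·m.
A tangential force at the rim gives τ = FR, so F = τ/R = 144.1/0.314 = 458.8 N.

F ≈ 459 N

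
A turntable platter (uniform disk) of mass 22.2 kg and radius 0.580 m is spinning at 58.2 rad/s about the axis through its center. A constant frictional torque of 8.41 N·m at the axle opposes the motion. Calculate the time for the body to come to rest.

I = ½MR² = (1/2)(22.2)(0.580)² = 3.734 kg·m².
The net torque has magnitude 8.41 N·m, opposing ω.
|α| = τ/I = 8.410/3.734 = 2.252 rad/s² (deceleration).
0 = ω₀ − |α|t ⇒ t = ω₀/|α| = 58.2/2.252 = 25.84 s.

t ≈ 25.8 s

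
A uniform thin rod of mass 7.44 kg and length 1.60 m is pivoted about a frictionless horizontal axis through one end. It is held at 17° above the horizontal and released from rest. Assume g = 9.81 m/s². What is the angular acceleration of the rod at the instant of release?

About the pivot, I = (1/3)ML² = (1/3)(7.44)(1.60)² = 6.349 kg·m².
The weight acts at the center, a distance L/2 = 0.8000 m from the pivot; τ = Mg(L/2) cos 17° = 55.84 N·m.
α = τ/I = 55.84/6.349 = 8.795 rad/s².
(Equivalently α = (3g/(2L)) cos 17° = 8.795 rad/s².)

α ≈ 8.80 rad/s²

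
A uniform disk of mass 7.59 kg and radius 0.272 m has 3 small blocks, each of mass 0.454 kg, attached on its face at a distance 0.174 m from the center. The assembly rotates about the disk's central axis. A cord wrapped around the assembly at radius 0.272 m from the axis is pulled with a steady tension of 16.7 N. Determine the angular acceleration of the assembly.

I_disk = ½MR² = ½(7.59)(0.272)² = 0.2808 kg·m².
I_blocks = 3·m·r² = 3(0.454)(0.174)² = 0.04124 kg·m².
Total I = 0.3220 kg·m².
τ = F r = (16.7)(0.272) = 4.542 N·m.
α = τ/I = 4.542/0.3220 = 14.11 rad/s².

α ≈ 14.1 rad/s²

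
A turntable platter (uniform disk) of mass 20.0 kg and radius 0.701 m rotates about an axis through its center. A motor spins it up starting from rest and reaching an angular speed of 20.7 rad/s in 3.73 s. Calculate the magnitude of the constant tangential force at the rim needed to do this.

F ≈ 38.9 N

I = ½MR² = (1/2)(20.0)(0.701)² = 4.914 kg·m².
α = Δω/Δt = (20.7 − 0)/3.73 = 5.550 rad/s².
The required torque is τ = Iα = (4.914)(5.550) = 27.27 N·m.
A tangential force at the rim gives τ = FR, so F = τ/R = 27.27/0.701 = 38.90 N.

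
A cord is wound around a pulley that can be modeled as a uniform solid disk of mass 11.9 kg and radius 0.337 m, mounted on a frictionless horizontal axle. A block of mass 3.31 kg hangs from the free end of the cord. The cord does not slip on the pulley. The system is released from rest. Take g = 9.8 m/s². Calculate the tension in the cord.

T ≈ 20.8 N

I = ½MR² = (1/2)(11.9)(0.337)² = 0.6757 kg·m².
Block: mg − T = ma. Pulley: TR = Iα. No-slip: a = αR, so T = (I/R²)a = 5.950·a.
Then mg = (m + 5.950)a, so a = (3.31)(9.8)/(3.31 + 5.950) = 3.503 m/s².
T = 5.950·a = 20.84 N.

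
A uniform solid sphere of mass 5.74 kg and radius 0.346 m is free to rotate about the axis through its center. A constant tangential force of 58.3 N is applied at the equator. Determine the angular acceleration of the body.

I = (2/5)MR² = (2/5)(5.74)(0.346)² = 0.2749 kg·m².
τ = F R = (58.3)(0.346) = 20.17 N·m.
Newton's second law for rotation, τ = Iα, gives α = τ/I = 20.17/0.2749 = 73.39 rad/s².

α ≈ 73.4 rad/s²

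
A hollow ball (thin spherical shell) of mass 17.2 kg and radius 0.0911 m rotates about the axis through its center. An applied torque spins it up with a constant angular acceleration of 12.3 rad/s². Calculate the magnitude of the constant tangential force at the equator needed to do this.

I = (2/3)MR² = (2/3)(17.2)(0.0911)² = 0.09516 kg·m².
The required torque is τ = Iα = (0.09516)(12.30) = 1.171 N·m.
A tangential force at the equator gives τ = FR, so F = τ/R = 1.171/0.0911 = 12.85 N.

F ≈ 12.8 N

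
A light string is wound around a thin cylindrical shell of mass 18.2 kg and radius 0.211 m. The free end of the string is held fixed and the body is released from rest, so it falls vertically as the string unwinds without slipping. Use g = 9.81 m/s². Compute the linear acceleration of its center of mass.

Translation: Mg − T = Ma. Rotation about the center: TR = Iα with I = MR².
With a = αR: T = (I/R²)a = M a, so Mg = (1 + 1.000)Ma.
a = g/(1 + 1.000) = 9.81/2.000 = 4.905 m/s².

a ≈ 4.91 m/s²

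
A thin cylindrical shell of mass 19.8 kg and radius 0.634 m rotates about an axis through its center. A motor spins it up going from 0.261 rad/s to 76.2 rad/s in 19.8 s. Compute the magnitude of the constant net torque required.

I = MR² = (19.8)(0.634)² = 7.959 kg·m².
α = Δω/Δt = (76.2 − 0.261)/19.8 = 3.835 rad/s².
τ = Iα = (7.959)(3.835) = 30.52 N·m.

τ ≈ 30.5 N·m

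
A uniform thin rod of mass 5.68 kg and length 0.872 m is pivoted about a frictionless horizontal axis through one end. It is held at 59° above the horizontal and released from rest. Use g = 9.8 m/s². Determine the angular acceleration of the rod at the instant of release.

About the pivot, I = (1/3)ML² = (1/3)(5.68)(0.872)² = 1.440 kg·m².
The weight acts at the center, a distance L/2 = 0.4360 m from the pivot; τ = Mg(L/2) cos 59° = 12.50 N·m.
α = τ/I = 12.50/1.440 = 8.682 rad/s².
(Equivalently α = (3g/(2L)) cos 59° = 8.682 rad/s².)

α ≈ 8.68 rad/s²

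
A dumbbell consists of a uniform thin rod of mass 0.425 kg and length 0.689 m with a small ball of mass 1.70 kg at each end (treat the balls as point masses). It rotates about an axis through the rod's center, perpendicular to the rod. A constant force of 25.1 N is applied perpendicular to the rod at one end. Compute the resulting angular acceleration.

α ≈ 20.6 rad/s²

I_rod = (1/12)ML² = (1/12)(0.425)(0.689)² = 0.01681 kg·m².
I_balls = 2·m·(L/2)² = 2(1.70)(0.3445)² = 0.4035 kg·m².
Total I = 0.4203 kg·m².
τ = F·(L/2) = (25.1)(0.344) = 8.647 N·m.
α = τ/I = 8.647/0.4203 = 20.57 rad/s².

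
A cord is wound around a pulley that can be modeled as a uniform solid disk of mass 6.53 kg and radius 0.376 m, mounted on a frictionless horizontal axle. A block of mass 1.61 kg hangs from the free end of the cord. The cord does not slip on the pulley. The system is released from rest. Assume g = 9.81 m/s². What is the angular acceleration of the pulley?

α ≈ 8.62 rad/s²

I = ½MR² = (1/2)(6.53)(0.376)² = 0.4616 kg·m².
Block: mg − T = ma. Pulley: TR = Iα. No-slip: a = αR, so T = (I/R²)a = 3.265·a.
Then mg = (m + 3.265)a, so a = (1.61)(9.81)/(1.61 + 3.265) = 3.240 m/s².
α = a/R = 3.240/0.376 = 8.617 rad/s².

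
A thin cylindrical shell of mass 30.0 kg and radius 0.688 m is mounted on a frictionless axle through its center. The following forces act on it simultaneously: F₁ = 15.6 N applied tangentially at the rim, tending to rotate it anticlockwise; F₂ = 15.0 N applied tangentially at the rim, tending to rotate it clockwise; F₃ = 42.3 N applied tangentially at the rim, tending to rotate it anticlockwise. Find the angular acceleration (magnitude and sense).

α ≈ 2.08 rad/s², anticlockwise

I = MR² = (30.0)(0.688)² = 14.20 kg·m².
Taking anticlockwise as positive: τ₁ = +(15.6)(0.688) = +10.73 N·m; τ₂ = −(15.0)(0.688) = −10.32 N·m; τ₃ = +(42.3)(0.688) = +29.10 N·m.
Net torque τ = 29.52 N·m.
α = τ/I = 29.52/14.20 = 2.078 rad/s².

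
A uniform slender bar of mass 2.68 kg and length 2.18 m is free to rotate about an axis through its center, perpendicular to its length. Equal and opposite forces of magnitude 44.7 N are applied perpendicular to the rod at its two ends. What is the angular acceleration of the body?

α ≈ 91.8 rad/s²

I = (1/12)ML² = (1/12)(2.68)(2.18)² = 1.061 kg·m².
The couple gives τ = F·(L/2) + F·(L/2) = F L = (44.7)(2.18) = 97.45 N·m.
From τ = Iα: α = 97.45/1.061 = 91.81 rad/s².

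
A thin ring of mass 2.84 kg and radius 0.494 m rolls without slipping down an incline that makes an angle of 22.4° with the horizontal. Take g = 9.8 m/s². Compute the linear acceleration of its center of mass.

Translation along the incline: Mg sinθ − f = Ma.
Rotation about the center: fR = Iα with I = MR². No-slip gives a = αR, so f = (I/R²)a = M a.
Substituting: Mg sinθ = (1 + 1.000)Ma, so a = g sinθ/(1 + 1.000) = (9.8) sin 22.4° / 2.000 = 1.867 m/s².

a ≈ 1.87 m/s²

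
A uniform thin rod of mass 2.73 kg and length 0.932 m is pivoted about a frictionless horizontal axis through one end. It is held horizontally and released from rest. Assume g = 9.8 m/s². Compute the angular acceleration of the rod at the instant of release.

About the pivot, I = (1/3)ML² = (1/3)(2.73)(0.932)² = 0.7904 kg·m².
The weight acts at the center, a distance L/2 = 0.4660 m from the pivot; τ = Mg(L/2) = 12.47 N·m.
α = τ/I = 12.47/0.7904 = 15.77 rad/s².
(Equivalently α = (3g/(2L)) = 15.77 rad/s².)

α ≈ 15.8 rad/s²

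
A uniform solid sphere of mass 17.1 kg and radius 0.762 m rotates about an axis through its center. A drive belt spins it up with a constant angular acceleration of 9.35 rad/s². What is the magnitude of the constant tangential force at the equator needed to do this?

I = (2/5)MR² = (2/5)(17.1)(0.762)² = 3.972 kg·m².
The required torque is τ = Iα = (3.972)(9.350) = 37.13 N·m.
A tangential force at the equator gives τ = FR, so F = τ/R = 37.13/0.762 = 48.73 N.

F ≈ 48.7 N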